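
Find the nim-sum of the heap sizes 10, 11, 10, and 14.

5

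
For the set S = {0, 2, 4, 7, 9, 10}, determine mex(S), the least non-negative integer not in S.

0 is in the set but 1 is not, so the mex is 1.

1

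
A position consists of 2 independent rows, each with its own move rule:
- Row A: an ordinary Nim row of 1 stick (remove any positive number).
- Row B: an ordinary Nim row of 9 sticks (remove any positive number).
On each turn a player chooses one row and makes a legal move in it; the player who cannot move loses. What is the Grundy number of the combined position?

Row A is a plain Nim row of size 1, so its Grundy value is 1.
Row B is a plain Nim row of size 9, so its Grundy value is 9.
By the Sprague-Grundy theorem, the Grundy value of a sum of independent games is the XOR of the component values.
Combined value = 1 XOR 9 = 8.

8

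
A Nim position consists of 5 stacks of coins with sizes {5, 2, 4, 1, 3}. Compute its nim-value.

1

Nim-sum: 5 ^ 2 ^ 4 ^ 1 ^ 3 = 1.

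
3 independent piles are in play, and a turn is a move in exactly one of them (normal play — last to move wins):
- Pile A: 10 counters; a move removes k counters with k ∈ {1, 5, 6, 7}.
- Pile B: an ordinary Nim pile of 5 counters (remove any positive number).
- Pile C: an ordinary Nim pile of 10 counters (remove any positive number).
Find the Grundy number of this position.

Grundy values for pile A (subtraction set {1, 5, 6, 7}):
g(0) = mex{} = 0
g(1) = mex{0} = 1
g(2) = mex{1} = 0
g(3) = mex{0} = 1
g(4) = mex{1} = 0
g(5) = mex{0} = 1
g(6) = mex{0,1} = 2
g(7) = mex{0,1,2} = 3
g(8) = mex{0,1,3} = 2
g(9) = mex{0,1,2} = 3
g(10) = mex{0,1,3} = 2
So g(10) = 2.
Pile B is a plain Nim pile of size 5, so its Grundy value is 5.
Pile C is a plain Nim pile of size 10, so its Grundy value is 10.
The value of a disjunctive sum is the nim-sum of the parts.
Combined value = 2 XOR 5 XOR 10 = 13.

13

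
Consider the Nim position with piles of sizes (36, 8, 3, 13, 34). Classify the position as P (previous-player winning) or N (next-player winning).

Compute the nim-sum pairwise:
36 ^ 8 = 44
44 ^ 3 = 47
47 ^ 13 = 34
34 ^ 34 = 0
The nim-sum is 0, so this is a P-position: the player to move is in a losing position under optimal play.

P-position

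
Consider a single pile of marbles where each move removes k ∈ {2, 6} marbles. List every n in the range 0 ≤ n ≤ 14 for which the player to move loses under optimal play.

0, 1, 4, 5, 8, 9, 12, 13

Compute g(0), g(1), … for moves {2, 6}:
k:     0  1  2  3  4  5  6  7  8  9 10 11 12 13 14
g(k):  0  0  1  1  0  0  1  1  0  0  1  1  0  0  1
The P-positions (g = 0) in 0..14 are 0, 1, 4, 5, 8, 9, 12, 13.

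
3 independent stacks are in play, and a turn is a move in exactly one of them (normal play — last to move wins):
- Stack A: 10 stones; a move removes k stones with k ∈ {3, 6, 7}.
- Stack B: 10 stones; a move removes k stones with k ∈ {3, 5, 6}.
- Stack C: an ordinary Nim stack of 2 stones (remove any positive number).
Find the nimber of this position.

Build the Grundy sequence for stack A with g(k) = mex{g(k−s) : s ∈ {3, 6, 7}, s ≤ k}:
k:     0  1  2  3  4  5  6  7  8  9 10
g(k):  0  0  0  1  1  1  2  2  2  3  0
So g(10) = 0.
For stack B, compute g(0), g(1), … with moves {3, 5, 6}:
k:     0  1  2  3  4  5  6  7  8  9 10
g(k):  0  0  0  1  1  1  2  2  2  0  0
So g(10) = 0.
Stack C is a plain Nim stack of size 2, so its Grundy value is 2.
By the Sprague-Grundy theorem, the Grundy value of a sum of independent games is the XOR of the component values.
Combined value = 0 ⊕ 0 ⊕ 2 = 2.

2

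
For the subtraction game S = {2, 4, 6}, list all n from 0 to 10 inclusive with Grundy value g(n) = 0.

0, 1, 8, 9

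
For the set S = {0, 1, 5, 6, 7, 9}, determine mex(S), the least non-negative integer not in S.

2

The values 0, 1 are all present; 2 is the first non-negative integer missing from the set.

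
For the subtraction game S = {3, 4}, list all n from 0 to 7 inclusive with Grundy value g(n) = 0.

Build the Grundy sequence with g(k) = mex{g(k−s) : s ∈ {3, 4}, s ≤ k}:
g(0) = mex{} = 0
g(1) = mex{} = 0
g(2) = mex{} = 0
g(3) = mex{0} = 1
g(4) = mex{0} = 1
g(5) = mex{0} = 1
g(6) = mex{0,1} = 2
g(7) = mex{1} = 0
The P-positions (g = 0) in 0..7 are 0, 1, 2, 7.

0, 1, 2, 7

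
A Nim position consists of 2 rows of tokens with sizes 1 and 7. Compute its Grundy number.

6

Write each in binary and XOR column by column:
  001  (1)
  111  (7)
  ---
  110  (6)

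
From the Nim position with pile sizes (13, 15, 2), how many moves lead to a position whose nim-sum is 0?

0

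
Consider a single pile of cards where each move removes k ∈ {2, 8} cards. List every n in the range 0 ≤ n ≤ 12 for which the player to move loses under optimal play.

Build the Grundy sequence with g(k) = mex{g(k−s) : s ∈ {2, 8}, s ≤ k}:
k:     0  1  2  3  4  5  6  7  8  9 10 11 12
g(k):  0  0  1  1  0  0  1  1  2  2  0  0  1
The P-positions (g = 0) in 0..12 are 0, 1, 4, 5, 10, 11.

0, 1, 4, 5, 10, 11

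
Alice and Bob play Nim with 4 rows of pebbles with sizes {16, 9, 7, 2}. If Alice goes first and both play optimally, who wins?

Alice wins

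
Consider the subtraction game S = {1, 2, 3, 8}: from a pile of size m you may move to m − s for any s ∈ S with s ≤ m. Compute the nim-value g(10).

1

Build the Grundy sequence with g(k) = mex{g(k−s) : s ∈ {1, 2, 3, 8}, s ≤ k}:
g(0) = mex{} = 0
g(1) = mex{0} = 1
g(2) = mex{0,1} = 2
g(3) = mex{0,1,2} = 3
g(4) = mex{1,2,3} = 0
g(5) = mex{0,2,3} = 1
g(6) = mex{0,1,3} = 2
g(7) = mex{0,1,2} = 3
g(8) = mex{0,1,2,3} = 4
g(9) = mex{1,2,3,4} = 0
g(10) = mex{0,2,3,4} = 1
So g(10) = 1.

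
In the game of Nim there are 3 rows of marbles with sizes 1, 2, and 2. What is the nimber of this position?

1

Nim-sum: 1 ^ 2 ^ 2 = 1.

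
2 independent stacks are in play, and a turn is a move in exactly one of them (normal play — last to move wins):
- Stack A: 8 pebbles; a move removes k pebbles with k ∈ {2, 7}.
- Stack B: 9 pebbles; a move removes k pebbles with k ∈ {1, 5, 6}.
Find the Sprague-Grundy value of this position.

For stack A, compute g(0), g(1), … with moves {2, 7}:
k:     0  1  2  3  4  5  6  7  8
g(k):  0  0  1  1  0  0  1  1  2
So g(8) = 2.
Build the Grundy sequence for stack B with g(k) = mex{g(k−s) : s ∈ {1, 5, 6}, s ≤ k}:
g(0) = mex{} = 0
g(1) = mex{0} = 1
g(2) = mex{1} = 0
g(3) = mex{0} = 1
g(4) = mex{1} = 0
g(5) = mex{0} = 1
g(6) = mex{0,1} = 2
g(7) = mex{0,1,2} = 3
g(8) = mex{0,1,3} = 2
g(9) = mex{0,1,2} = 3
So g(9) = 3.
The value of a disjunctive sum is the nim-sum of the parts.
Combined value = 2 XOR 3 = 1.

1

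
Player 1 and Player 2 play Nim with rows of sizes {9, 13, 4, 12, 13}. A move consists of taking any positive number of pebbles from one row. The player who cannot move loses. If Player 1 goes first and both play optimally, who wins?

Nim-sum: 9 ⊕ 13 ⊕ 4 ⊕ 12 ⊕ 13 = 1.
The nim-sum is 1 ≠ 0, so this is an N-position: the player to move can win; Player 1 has a winning move.

Player 1 wins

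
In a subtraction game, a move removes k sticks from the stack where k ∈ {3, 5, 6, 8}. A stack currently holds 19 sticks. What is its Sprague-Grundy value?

Compute g(0), g(1), … for moves {3, 5, 6, 8}:
k:     0  1  2  3  4  5  6  7  8  9 10 11 12 13 14 15 16 17 18 19
g(k):  0  0  0  1  1  1  2  2  2  3  3  0  0  0  1  1  1  2  2  2
So g(19) = 2.

2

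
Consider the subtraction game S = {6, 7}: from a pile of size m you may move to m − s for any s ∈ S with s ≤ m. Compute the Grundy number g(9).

Build the Grundy sequence with g(k) = mex{g(k−s) : s ∈ {6, 7}, s ≤ k}:
k:     0  1  2  3  4  5  6  7  8  9
g(k):  0  0  0  0  0  0  1  1  1  1
So g(9) = 1.

1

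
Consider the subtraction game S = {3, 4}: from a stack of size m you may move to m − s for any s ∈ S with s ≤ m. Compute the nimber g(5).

1

Build the Grundy sequence with g(k) = mex{g(k−s) : s ∈ {3, 4}, s ≤ k}:
k:     0  1  2  3  4  5
g(k):  0  0  0  1  1  1
So g(5) = 1.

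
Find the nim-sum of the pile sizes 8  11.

Write each in binary and XOR column by column:
  1000  (8)
  1011  (11)
  ----
  0011  (3)

3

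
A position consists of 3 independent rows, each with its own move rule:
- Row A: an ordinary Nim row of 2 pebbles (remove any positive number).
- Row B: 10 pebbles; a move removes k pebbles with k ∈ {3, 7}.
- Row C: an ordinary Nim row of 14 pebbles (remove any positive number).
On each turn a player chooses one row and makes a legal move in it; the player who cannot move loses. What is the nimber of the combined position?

Row A is a plain Nim row of size 2, so its Grundy value is 2.
For row B, compute g(0), g(1), … with moves {3, 7}:
g(0) = mex{} = 0
g(1) = mex{} = 0
g(2) = mex{} = 0
g(3) = mex{0} = 1
g(4) = mex{0} = 1
g(5) = mex{0} = 1
g(6) = mex{1} = 0
g(7) = mex{0,1} = 2
g(8) = mex{0,1} = 2
g(9) = mex{0} = 1
g(10) = mex{1,2} = 0
So g(10) = 0.
Row C is a plain Nim row of size 14, so its Grundy value is 14.
By the Sprague-Grundy theorem, the Grundy value of a sum of independent games is the XOR of the component values.
Combined value = 2 ⊕ 0 ⊕ 14 = 12.

12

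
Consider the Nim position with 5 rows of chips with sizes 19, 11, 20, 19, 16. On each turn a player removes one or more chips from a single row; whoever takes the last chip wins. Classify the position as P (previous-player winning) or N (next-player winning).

Nim-sum: 19 ⊕ 11 ⊕ 20 ⊕ 19 ⊕ 16 = 15.
The nim-sum is 15 ≠ 0, so this is an N-position: the player to move can win.

N-position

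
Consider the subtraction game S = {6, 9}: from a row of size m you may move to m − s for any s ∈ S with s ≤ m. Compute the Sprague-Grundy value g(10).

Build the Grundy sequence with g(k) = mex{g(k−s) : s ∈ {6, 9}, s ≤ k}:
k:     0  1  2  3  4  5  6  7  8  9 10
g(k):  0  0  0  0  0  0  1  1  1  1  1
So g(10) = 1.

1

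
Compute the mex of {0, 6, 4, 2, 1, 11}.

3

The values 0, 1, 2 are all present; 3 is the first non-negative integer missing from the set.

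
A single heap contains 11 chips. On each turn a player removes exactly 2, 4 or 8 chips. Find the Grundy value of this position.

2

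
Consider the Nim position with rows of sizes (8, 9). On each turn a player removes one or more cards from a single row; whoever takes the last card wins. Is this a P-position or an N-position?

N-position

In binary:
  1000  (8)
  1001  (9)
  ----
  0001  (1)
The nim-sum is 1 ≠ 0, so this is an N-position: the player to move can win.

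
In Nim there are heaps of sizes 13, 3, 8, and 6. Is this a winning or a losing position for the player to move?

Losing position

In binary:
  1101  (13)
  0011  (3)
  1000  (8)
  0110  (6)
  ----
  0000  (0)
The nim-sum is 0, so this is a P-position: the player to move is in a losing position under optimal play.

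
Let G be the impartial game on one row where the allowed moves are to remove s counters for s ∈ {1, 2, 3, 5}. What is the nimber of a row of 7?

Grundy values for subtraction set {1, 2, 3, 5}:
k:     0  1  2  3  4  5  6  7
g(k):  0  1  2  3  0  1  2  3
So g(7) = 3.

3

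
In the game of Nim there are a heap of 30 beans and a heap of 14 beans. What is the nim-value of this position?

16

Write each in binary and XOR column by column:
  11110  (30)
  01110  (14)
  -----
  10000  (16)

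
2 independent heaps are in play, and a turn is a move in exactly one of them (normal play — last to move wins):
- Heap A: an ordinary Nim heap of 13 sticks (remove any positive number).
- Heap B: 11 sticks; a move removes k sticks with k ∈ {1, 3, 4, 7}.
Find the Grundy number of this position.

12

Heap A is a plain Nim heap of size 13, so its Grundy value is 13.
Grundy values for heap B (subtraction set {1, 3, 4, 7}):
g(0) = mex{} = 0
g(1) = mex{0} = 1
g(2) = mex{1} = 0
g(3) = mex{0} = 1
g(4) = mex{0,1} = 2
g(5) = mex{0,1,2} = 3
g(6) = mex{0,1,3} = 2
g(7) = mex{0,1,2} = 3
g(8) = mex{1,2,3} = 0
g(9) = mex{0,2,3} = 1
g(10) = mex{1,2,3} = 0
g(11) = mex{0,2,3} = 1
So g(11) = 1.
By the Sprague-Grundy theorem, the Grundy value of a sum of independent games is the XOR of the component values.
Combined value = 13 ⊕ 1 = 12.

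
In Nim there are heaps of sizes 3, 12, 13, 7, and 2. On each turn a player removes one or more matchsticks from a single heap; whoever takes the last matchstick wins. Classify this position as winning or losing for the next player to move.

Nim-sum: 3 ⊕ 12 ⊕ 13 ⊕ 7 ⊕ 2 = 7.
The nim-sum is 7 ≠ 0, so this is an N-position: the player to move can win.

Winning position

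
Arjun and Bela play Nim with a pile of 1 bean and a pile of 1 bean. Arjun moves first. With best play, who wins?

Bela wins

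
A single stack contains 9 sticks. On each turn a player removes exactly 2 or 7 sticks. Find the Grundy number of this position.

Compute g(0), g(1), … for moves {2, 7}:
k:     0  1  2  3  4  5  6  7  8  9
g(k):  0  0  1  1  0  0  1  1  2  0
So g(9) = 0.

0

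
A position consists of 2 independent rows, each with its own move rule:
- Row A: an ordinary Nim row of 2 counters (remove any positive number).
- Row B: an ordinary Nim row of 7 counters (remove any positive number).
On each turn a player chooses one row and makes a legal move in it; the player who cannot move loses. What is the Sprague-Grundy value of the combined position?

Row A is a plain Nim row of size 2, so its Grundy value is 2.
Row B is a plain Nim row of size 7, so its Grundy value is 7.
The value of a disjunctive sum is the nim-sum of the parts.
Combined value = 2 XOR 7 = 5.

5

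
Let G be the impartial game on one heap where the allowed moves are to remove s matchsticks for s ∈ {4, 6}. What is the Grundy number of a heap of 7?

1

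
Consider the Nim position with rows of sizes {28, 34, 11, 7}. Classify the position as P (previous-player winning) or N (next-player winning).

N-position

Compute the nim-sum pairwise:
28 XOR 34 = 62
62 XOR 11 = 53
53 XOR 7 = 50
The nim-sum is 50 ≠ 0, so this is an N-position: the player to move can win.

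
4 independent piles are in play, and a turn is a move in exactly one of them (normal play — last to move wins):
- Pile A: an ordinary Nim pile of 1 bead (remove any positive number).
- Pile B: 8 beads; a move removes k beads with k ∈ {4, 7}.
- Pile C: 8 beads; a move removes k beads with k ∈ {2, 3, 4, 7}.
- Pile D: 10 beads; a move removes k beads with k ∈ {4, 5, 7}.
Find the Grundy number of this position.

0

Pile A is a plain Nim pile of size 1, so its Grundy value is 1.
Build the Grundy sequence for pile B with g(k) = mex{g(k−s) : s ∈ {4, 7}, s ≤ k}:
k:     0  1  2  3  4  5  6  7  8
g(k):  0  0  0  0  1  1  1  1  2
So g(8) = 2.
For pile C, compute g(0), g(1), … with moves {2, 3, 4, 7}:
k:     0  1  2  3  4  5  6  7  8
g(k):  0  0  1  1  2  2  0  3  1
So g(8) = 1.
Grundy values for pile D (subtraction set {4, 5, 7}):
g(0) = mex{} = 0
g(1) = mex{} = 0
g(2) = mex{} = 0
g(3) = mex{} = 0
g(4) = mex{0} = 1
g(5) = mex{0} = 1
g(6) = mex{0} = 1
g(7) = mex{0} = 1
g(8) = mex{0,1} = 2
g(9) = mex{0,1} = 2
g(10) = mex{0,1} = 2
So g(10) = 2.
The value of a disjunctive sum is the nim-sum of the parts.
Combined value = 1 ⊕ 2 ⊕ 1 ⊕ 2 = 0.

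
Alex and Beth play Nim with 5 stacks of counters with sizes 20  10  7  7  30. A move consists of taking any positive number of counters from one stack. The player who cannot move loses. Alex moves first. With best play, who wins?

Beth wins

Nim-sum: 20 ⊕ 10 ⊕ 7 ⊕ 7 ⊕ 30 = 0.
The nim-sum is 0, so this is a P-position: the player to move is in a losing position under optimal play; Alex is about to move from it and so loses — Beth wins.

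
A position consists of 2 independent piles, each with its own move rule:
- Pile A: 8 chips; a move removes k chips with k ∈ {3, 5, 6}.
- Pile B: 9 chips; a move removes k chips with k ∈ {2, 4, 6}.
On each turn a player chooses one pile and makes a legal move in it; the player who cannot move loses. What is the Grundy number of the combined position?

2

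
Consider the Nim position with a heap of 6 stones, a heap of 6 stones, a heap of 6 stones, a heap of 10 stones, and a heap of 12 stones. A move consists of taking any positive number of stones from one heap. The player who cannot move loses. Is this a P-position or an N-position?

P-position

In binary:
  0110  (6)
  0110  (6)
  0110  (6)
  1010  (10)
  1100  (12)
  ----
  0000  (0)
The nim-sum is 0, so this is a P-position: the player to move is in a losing position under optimal play.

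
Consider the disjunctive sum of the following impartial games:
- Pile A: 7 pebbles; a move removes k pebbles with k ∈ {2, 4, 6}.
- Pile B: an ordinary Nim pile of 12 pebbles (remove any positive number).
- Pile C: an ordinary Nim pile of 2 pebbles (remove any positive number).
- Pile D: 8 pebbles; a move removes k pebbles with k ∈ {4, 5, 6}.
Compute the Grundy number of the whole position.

15

Grundy values for pile A (subtraction set {2, 4, 6}):
g(0) = mex{} = 0
g(1) = mex{} = 0
g(2) = mex{0} = 1
g(3) = mex{0} = 1
g(4) = mex{0,1} = 2
g(5) = mex{0,1} = 2
g(6) = mex{0,1,2} = 3
g(7) = mex{0,1,2} = 3
So g(7) = 3.
Pile B is a plain Nim pile of size 12, so its Grundy value is 12.
Pile C is a plain Nim pile of size 2, so its Grundy value is 2.
Build the Grundy sequence for pile D with g(k) = mex{g(k−s) : s ∈ {4, 5, 6}, s ≤ k}:
k:     0  1  2  3  4  5  6  7  8
g(k):  0  0  0  0  1  1  1  1  2
So g(8) = 2.
By the Sprague-Grundy theorem, the Grundy value of a sum of independent games is the XOR of the component values.
Combined value = 3 ⊕ 12 ⊕ 2 ⊕ 2 = 15.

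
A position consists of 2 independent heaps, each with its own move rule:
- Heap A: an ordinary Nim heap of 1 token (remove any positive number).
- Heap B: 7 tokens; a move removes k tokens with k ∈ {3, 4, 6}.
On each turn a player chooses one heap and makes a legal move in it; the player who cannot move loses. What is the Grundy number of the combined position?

3

Heap A is a plain Nim heap of size 1, so its Grundy value is 1.
For heap B, compute g(0), g(1), … with moves {3, 4, 6}:
g(0) = mex{} = 0
g(1) = mex{} = 0
g(2) = mex{} = 0
g(3) = mex{0} = 1
g(4) = mex{0} = 1
g(5) = mex{0} = 1
g(6) = mex{0,1} = 2
g(7) = mex{0,1} = 2
So g(7) = 2.
The value of a disjunctive sum is the nim-sum of the parts.
Combined value = 1 ⊕ 2 = 3.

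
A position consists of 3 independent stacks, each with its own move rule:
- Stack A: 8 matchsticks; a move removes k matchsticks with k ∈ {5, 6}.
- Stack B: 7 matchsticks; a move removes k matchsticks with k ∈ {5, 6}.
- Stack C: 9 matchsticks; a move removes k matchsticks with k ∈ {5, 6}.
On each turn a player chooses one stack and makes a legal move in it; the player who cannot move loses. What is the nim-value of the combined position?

Build the Grundy sequence for stack A with g(k) = mex{g(k−s) : s ∈ {5, 6}, s ≤ k}:
k:     0  1  2  3  4  5  6  7  8
g(k):  0  0  0  0  0  1  1  1  1
So g(8) = 1.
Build the Grundy sequence for stack B with g(k) = mex{g(k−s) : s ∈ {5, 6}, s ≤ k}:
k:     0  1  2  3  4  5  6  7
g(k):  0  0  0  0  0  1  1  1
So g(7) = 1.
Grundy values for stack C (subtraction set {5, 6}):
k:     0  1  2  3  4  5  6  7  8  9
g(k):  0  0  0  0  0  1  1  1  1  1
So g(9) = 1.
The value of a disjunctive sum is the nim-sum of the parts.
Combined value = 1 XOR 1 XOR 1 = 1.

1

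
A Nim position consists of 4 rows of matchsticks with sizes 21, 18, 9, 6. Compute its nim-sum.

8

Nim-sum: 21 XOR 18 XOR 9 XOR 6 = 8.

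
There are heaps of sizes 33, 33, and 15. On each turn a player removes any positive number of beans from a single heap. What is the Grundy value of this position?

15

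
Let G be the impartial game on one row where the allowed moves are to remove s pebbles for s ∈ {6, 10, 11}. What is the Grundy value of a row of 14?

2

Grundy values for subtraction set {6, 10, 11}:
g(0) = mex{} = 0
g(1) = mex{} = 0
g(2) = mex{} = 0
g(3) = mex{} = 0
g(4) = mex{} = 0
g(5) = mex{} = 0
g(6) = mex{0} = 1
g(7) = mex{0} = 1
g(8) = mex{0} = 1
g(9) = mex{0} = 1
g(10) = mex{0} = 1
g(11) = mex{0} = 1
g(12) = mex{0,1} = 2
g(13) = mex{0,1} = 2
g(14) = mex{0,1} = 2
So g(14) = 2.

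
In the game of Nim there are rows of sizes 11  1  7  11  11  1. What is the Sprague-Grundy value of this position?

12

In binary:
  1011  (11)
  0001  (1)
  0111  (7)
  1011  (11)
  1011  (11)
  0001  (1)
  ----
  1100  (12)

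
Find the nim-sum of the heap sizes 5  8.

Nim-sum: 5 XOR 8 = 13.

13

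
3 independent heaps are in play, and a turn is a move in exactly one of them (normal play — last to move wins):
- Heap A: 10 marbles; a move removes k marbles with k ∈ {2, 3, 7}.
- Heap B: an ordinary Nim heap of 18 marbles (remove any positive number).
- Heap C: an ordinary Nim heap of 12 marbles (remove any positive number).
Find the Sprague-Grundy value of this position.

Grundy values for heap A (subtraction set {2, 3, 7}):
g(0) = mex{} = 0
g(1) = mex{} = 0
g(2) = mex{0} = 1
g(3) = mex{0} = 1
g(4) = mex{0,1} = 2
g(5) = mex{1} = 0
g(6) = mex{1,2} = 0
g(7) = mex{0,2} = 1
g(8) = mex{0} = 1
g(9) = mex{0,1} = 2
g(10) = mex{1} = 0
So g(10) = 0.
Heap B is a plain Nim heap of size 18, so its Grundy value is 18.
Heap C is a plain Nim heap of size 12, so its Grundy value is 12.
The value of a disjunctive sum is the nim-sum of the parts.
Combined value = 0 ⊕ 18 ⊕ 12 = 30.

30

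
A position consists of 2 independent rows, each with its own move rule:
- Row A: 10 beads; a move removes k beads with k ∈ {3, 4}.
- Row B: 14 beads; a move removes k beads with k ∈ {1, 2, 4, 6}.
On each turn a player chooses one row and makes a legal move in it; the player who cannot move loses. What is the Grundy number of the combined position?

2

Build the Grundy sequence for row A with g(k) = mex{g(k−s) : s ∈ {3, 4}, s ≤ k}:
k:     0  1  2  3  4  5  6  7  8  9 10
g(k):  0  0  0  1  1  1  2  0  0  0  1
So g(10) = 1.
Build the Grundy sequence for row B with g(k) = mex{g(k−s) : s ∈ {1, 2, 4, 6}, s ≤ k}:
g(0) = mex{} = 0
g(1) = mex{0} = 1
g(2) = mex{0,1} = 2
g(3) = mex{1,2} = 0
g(4) = mex{0,2} = 1
g(5) = mex{0,1} = 2
g(6) = mex{0,1,2} = 3
g(7) = mex{0,1,2,3} = 4
g(8) = mex{1,2,3,4} = 0
g(9) = mex{0,2,4} = 1
g(10) = mex{0,1,3} = 2
g(11) = mex{1,2,4} = 0
g(12) = mex{0,2,3} = 1
g(13) = mex{0,1,4} = 2
g(14) = mex{0,1,2} = 3
So g(14) = 3.
By the Sprague-Grundy theorem, the Grundy value of a sum of independent games is the XOR of the component values.
Combined value = 1 XOR 3 = 2.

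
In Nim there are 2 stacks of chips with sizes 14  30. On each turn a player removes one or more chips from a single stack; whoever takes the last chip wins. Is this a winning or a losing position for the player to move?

In binary:
  01110  (14)
  11110  (30)
  -----
  10000  (16)
The nim-sum is 16 ≠ 0, so this is an N-position: the player to move can win.

Winning position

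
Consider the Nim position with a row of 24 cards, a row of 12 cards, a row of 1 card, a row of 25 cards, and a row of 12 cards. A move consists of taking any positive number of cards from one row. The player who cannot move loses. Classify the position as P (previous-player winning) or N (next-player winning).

In binary:
  11000  (24)
  01100  (12)
  00001  (1)
  11001  (25)
  01100  (12)
  -----
  00000  (0)
The nim-sum is 0, so this is a P-position: the player to move is in a losing position under optimal play.

P-position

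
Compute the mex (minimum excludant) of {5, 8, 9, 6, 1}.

0

0 is not in the set, so the mex is 0.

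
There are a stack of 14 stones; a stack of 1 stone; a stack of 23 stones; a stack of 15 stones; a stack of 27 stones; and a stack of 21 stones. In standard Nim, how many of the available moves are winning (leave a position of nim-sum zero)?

3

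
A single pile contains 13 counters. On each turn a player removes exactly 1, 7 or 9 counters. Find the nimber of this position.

Grundy values for subtraction set {1, 7, 9}:
k:     0  1  2  3  4  5  6  7  8  9 10 11 12 13
g(k):  0  1  0  1  0  1  0  1  0  1  0  1  0  1
So g(13) = 1.

1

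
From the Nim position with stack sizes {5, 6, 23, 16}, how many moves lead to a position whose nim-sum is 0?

Nim-sum: 5 ^ 6 ^ 23 ^ 16 = 4.
The overall nim-sum is X = 4. A stack of size p has a winning move iff p XOR X < p (reduce it to p XOR X).
  5: 5 XOR 4 = 1 < 5 — winning move (to 1).
  6: 6 XOR 4 = 2 < 6 — winning move (to 2).
  23: 23 XOR 4 = 19 < 23 — winning move (to 19).
  16: 16 XOR 4 = 20 ≥ 16 — no move.
That gives 3 winning moves.

3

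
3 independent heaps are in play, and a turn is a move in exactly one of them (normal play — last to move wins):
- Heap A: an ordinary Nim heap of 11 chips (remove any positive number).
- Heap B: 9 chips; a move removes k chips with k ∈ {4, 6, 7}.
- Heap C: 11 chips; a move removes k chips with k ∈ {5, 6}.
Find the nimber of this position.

Heap A is a plain Nim heap of size 11, so its Grundy value is 11.
Grundy values for heap B (subtraction set {4, 6, 7}):
k:     0  1  2  3  4  5  6  7  8  9
g(k):  0  0  0  0  1  1  1  1  2  2
So g(9) = 2.
Build the Grundy sequence for heap C with g(k) = mex{g(k−s) : s ∈ {5, 6}, s ≤ k}:
g(0) = mex{} = 0
g(1) = mex{} = 0
g(2) = mex{} = 0
g(3) = mex{} = 0
g(4) = mex{} = 0
g(5) = mex{0} = 1
g(6) = mex{0} = 1
g(7) = mex{0} = 1
g(8) = mex{0} = 1
g(9) = mex{0} = 1
g(10) = mex{0,1} = 2
g(11) = mex{1} = 0
So g(11) = 0.
The value of a disjunctive sum is the nim-sum of the parts.
Combined value = 11 XOR 2 XOR 0 = 9.

9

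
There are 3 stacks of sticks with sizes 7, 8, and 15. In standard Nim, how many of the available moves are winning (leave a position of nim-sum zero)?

Write each in binary and XOR column by column:
  0111  (7)
  1000  (8)
  1111  (15)
  ----
  0000  (0)
The nim-sum is already 0, so every move leaves a nonzero nim-sum — there are no winning moves.

0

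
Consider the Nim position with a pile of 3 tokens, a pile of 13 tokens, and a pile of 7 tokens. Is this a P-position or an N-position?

Nim-sum: 3 XOR 13 XOR 7 = 9.
The nim-sum is 9 ≠ 0, so this is an N-position: the player to move can win.

N-position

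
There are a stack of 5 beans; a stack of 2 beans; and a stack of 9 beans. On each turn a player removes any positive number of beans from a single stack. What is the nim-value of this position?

14

Bitwise XOR of the heap sizes:
  0101  (5)
  0010  (2)
  1001  (9)
  ----
  1110  (14)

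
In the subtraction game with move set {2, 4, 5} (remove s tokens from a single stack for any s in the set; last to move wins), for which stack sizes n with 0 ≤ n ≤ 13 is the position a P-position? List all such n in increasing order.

0, 1, 7, 8

Compute g(0), g(1), … for moves {2, 4, 5}:
g(0) = mex{} = 0
g(1) = mex{} = 0
g(2) = mex{0} = 1
g(3) = mex{0} = 1
g(4) = mex{0,1} = 2
g(5) = mex{0,1} = 2
g(6) = mex{0,1,2} = 3
g(7) = mex{1,2} = 0
g(8) = mex{1,2,3} = 0
g(9) = mex{0,2} = 1
g(10) = mex{0,2,3} = 1
g(11) = mex{0,1,3} = 2
g(12) = mex{0,1} = 2
g(13) = mex{0,1,2} = 3
The P-positions (g = 0) in 0..13 are 0, 1, 7, 8.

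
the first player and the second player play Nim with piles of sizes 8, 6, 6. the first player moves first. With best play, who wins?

the first player wins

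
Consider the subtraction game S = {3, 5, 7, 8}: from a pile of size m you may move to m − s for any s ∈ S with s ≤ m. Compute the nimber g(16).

1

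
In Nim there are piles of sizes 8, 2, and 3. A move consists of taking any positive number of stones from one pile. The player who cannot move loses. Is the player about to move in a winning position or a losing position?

Winning position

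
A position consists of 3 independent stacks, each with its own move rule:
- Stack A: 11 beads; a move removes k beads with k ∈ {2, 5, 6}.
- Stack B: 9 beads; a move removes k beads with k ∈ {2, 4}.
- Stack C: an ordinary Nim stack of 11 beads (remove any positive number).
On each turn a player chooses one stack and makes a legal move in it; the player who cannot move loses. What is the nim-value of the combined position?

Grundy values for stack A (subtraction set {2, 5, 6}):
k:     0  1  2  3  4  5  6  7  8  9 10 11
g(k):  0  0  1  1  0  2  1  3  0  2  1  0
So g(11) = 0.
Grundy values for stack B (subtraction set {2, 4}):
k:     0  1  2  3  4  5  6  7  8  9
g(k):  0  0  1  1  2  2  0  0  1  1
So g(9) = 1.
Stack C is a plain Nim stack of size 11, so its Grundy value is 11.
By the Sprague-Grundy theorem, the Grundy value of a sum of independent games is the XOR of the component values.
Combined value = 0 ⊕ 1 ⊕ 11 = 10.

10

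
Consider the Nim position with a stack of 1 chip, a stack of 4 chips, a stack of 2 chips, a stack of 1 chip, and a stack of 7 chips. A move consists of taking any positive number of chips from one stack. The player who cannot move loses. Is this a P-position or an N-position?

N-position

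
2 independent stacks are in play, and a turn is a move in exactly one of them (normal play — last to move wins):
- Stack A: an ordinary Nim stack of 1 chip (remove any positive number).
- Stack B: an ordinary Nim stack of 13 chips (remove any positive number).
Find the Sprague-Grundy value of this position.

Stack A is a plain Nim stack of size 1, so its Grundy value is 1.
Stack B is a plain Nim stack of size 13, so its Grundy value is 13.
By the Sprague-Grundy theorem, the Grundy value of a sum of independent games is the XOR of the component values.
Combined value = 1 XOR 13 = 12.

12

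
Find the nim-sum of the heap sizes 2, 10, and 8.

0

Compute the nim-sum pairwise:
2 XOR 10 = 8
8 XOR 8 = 0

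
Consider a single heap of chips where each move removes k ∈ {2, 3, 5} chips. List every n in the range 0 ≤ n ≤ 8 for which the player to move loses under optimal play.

0, 1, 7, 8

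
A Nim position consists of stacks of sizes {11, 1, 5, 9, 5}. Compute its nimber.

Write each in binary and XOR column by column:
  1011  (11)
  0001  (1)
  0101  (5)
  1001  (9)
  0101  (5)
  ----
  0011  (3)

3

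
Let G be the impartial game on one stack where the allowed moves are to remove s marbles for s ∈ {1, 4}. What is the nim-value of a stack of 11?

Grundy values for subtraction set {1, 4}:
g(0) = mex{} = 0
g(1) = mex{0} = 1
g(2) = mex{1} = 0
g(3) = mex{0} = 1
g(4) = mex{0,1} = 2
g(5) = mex{1,2} = 0
g(6) = mex{0} = 1
g(7) = mex{1} = 0
g(8) = mex{0,2} = 1
g(9) = mex{0,1} = 2
g(10) = mex{1,2} = 0
g(11) = mex{0} = 1
So g(11) = 1.

1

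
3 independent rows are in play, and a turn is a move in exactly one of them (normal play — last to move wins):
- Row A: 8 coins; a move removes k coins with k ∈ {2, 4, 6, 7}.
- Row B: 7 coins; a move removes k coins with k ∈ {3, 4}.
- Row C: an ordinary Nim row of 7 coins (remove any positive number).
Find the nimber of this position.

Grundy values for row A (subtraction set {2, 4, 6, 7}):
k:     0  1  2  3  4  5  6  7  8
g(k):  0  0  1  1  2  2  3  3  4
So g(8) = 4.
For row B, compute g(0), g(1), … with moves {3, 4}:
g(0) = mex{} = 0
g(1) = mex{} = 0
g(2) = mex{} = 0
g(3) = mex{0} = 1
g(4) = mex{0} = 1
g(5) = mex{0} = 1
g(6) = mex{0,1} = 2
g(7) = mex{1} = 0
So g(7) = 0.
Row C is a plain Nim row of size 7, so its Grundy value is 7.
The value of a disjunctive sum is the nim-sum of the parts.
Combined value = 4 XOR 0 XOR 7 = 3.

3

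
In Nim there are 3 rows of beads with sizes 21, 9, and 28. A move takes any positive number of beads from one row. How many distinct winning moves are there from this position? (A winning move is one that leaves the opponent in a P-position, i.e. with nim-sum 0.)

0

Nim-sum: 21 ⊕ 9 ⊕ 28 = 0.
The nim-sum is already 0, so every move leaves a nonzero nim-sum — there are no winning moves.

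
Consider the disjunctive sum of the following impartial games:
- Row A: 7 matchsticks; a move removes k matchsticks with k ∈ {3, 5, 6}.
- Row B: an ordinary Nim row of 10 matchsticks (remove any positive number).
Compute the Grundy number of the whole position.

8

Build the Grundy sequence for row A with g(k) = mex{g(k−s) : s ∈ {3, 5, 6}, s ≤ k}:
g(0) = mex{} = 0
g(1) = mex{} = 0
g(2) = mex{} = 0
g(3) = mex{0} = 1
g(4) = mex{0} = 1
g(5) = mex{0} = 1
g(6) = mex{0,1} = 2
g(7) = mex{0,1} = 2
So g(7) = 2.
Row B is a plain Nim row of size 10, so its Grundy value is 10.
The value of a disjunctive sum is the nim-sum of the parts.
Combined value = 2 ⊕ 10 = 8.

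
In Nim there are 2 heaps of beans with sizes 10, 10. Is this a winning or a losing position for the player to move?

Losing position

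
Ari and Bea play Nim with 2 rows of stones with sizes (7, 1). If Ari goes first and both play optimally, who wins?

Ari wins

Nim-sum: 7 ^ 1 = 6.
The nim-sum is 6 ≠ 0, so this is an N-position: the player to move can win; Ari has a winning move.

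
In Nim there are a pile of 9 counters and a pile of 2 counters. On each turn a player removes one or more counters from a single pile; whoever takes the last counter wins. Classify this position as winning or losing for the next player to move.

Winning position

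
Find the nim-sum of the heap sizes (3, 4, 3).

Nim-sum: 3 ^ 4 ^ 3 = 4.

4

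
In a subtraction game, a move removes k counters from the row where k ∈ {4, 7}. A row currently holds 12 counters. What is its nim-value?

0

Grundy values for subtraction set {4, 7}:
g(0) = mex{} = 0
g(1) = mex{} = 0
g(2) = mex{} = 0
g(3) = mex{} = 0
g(4) = mex{0} = 1
g(5) = mex{0} = 1
g(6) = mex{0} = 1
g(7) = mex{0} = 1
g(8) = mex{0,1} = 2
g(9) = mex{0,1} = 2
g(10) = mex{0,1} = 2
g(11) = mex{1} = 0
g(12) = mex{1,2} = 0
So g(12) = 0.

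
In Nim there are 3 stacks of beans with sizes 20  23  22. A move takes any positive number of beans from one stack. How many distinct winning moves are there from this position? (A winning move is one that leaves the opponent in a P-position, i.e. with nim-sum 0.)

3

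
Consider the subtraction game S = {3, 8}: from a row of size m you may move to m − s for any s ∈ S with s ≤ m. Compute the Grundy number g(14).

1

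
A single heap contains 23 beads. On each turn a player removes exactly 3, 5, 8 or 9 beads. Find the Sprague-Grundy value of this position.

Grundy values for subtraction set {3, 5, 8, 9}:
k:     0  1  2  3  4  5  6  7  8  9 10 11 12 13 14 15 16 17 18 19 20 21 22 23
g(k):  0  0  0  1  1  1  2  2  2  3  3  3  0  0  0  1  1  1  2  2  2  3  3  3
So g(23) = 3.

3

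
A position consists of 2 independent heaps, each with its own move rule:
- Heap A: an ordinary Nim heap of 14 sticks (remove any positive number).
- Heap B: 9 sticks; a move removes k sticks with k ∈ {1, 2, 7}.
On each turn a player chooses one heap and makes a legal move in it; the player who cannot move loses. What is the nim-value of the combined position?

14

Heap A is a plain Nim heap of size 14, so its Grundy value is 14.
For heap B, compute g(0), g(1), … with moves {1, 2, 7}:
g(0) = mex{} = 0
g(1) = mex{0} = 1
g(2) = mex{0,1} = 2
g(3) = mex{1,2} = 0
g(4) = mex{0,2} = 1
g(5) = mex{0,1} = 2
g(6) = mex{1,2} = 0
g(7) = mex{0,2} = 1
g(8) = mex{0,1} = 2
g(9) = mex{1,2} = 0
So g(9) = 0.
By the Sprague-Grundy theorem, the Grundy value of a sum of independent games is the XOR of the component values.
Combined value = 14 ⊕ 0 = 14.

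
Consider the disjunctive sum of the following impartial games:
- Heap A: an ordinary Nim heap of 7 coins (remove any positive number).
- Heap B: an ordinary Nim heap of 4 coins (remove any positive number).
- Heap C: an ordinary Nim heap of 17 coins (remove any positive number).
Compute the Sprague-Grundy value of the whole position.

18

Heap A is a plain Nim heap of size 7, so its Grundy value is 7.
Heap B is a plain Nim heap of size 4, so its Grundy value is 4.
Heap C is a plain Nim heap of size 17, so its Grundy value is 17.
By the Sprague-Grundy theorem, the Grundy value of a sum of independent games is the XOR of the component values.
Combined value = 7 XOR 4 XOR 17 = 18.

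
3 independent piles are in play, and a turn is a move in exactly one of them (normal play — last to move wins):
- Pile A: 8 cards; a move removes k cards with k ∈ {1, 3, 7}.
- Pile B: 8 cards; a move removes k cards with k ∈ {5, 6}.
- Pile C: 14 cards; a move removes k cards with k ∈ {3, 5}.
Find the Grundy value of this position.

Grundy values for pile A (subtraction set {1, 3, 7}):
k:     0  1  2  3  4  5  6  7  8
g(k):  0  1  0  1  0  1  0  1  0
So g(8) = 0.
Grundy values for pile B (subtraction set {5, 6}):
k:     0  1  2  3  4  5  6  7  8
g(k):  0  0  0  0  0  1  1  1  1
So g(8) = 1.
For pile C, compute g(0), g(1), … with moves {3, 5}:
g(0) = mex{} = 0
g(1) = mex{} = 0
g(2) = mex{} = 0
g(3) = mex{0} = 1
g(4) = mex{0} = 1
g(5) = mex{0} = 1
g(6) = mex{0,1} = 2
g(7) = mex{0,1} = 2
g(8) = mex{1} = 0
g(9) = mex{1,2} = 0
g(10) = mex{1,2} = 0
g(11) = mex{0,2} = 1
g(12) = mex{0,2} = 1
g(13) = mex{0} = 1
g(14) = mex{0,1} = 2
So g(14) = 2.
By the Sprague-Grundy theorem, the Grundy value of a sum of independent games is the XOR of the component values.
Combined value = 0 XOR 1 XOR 2 = 3.

3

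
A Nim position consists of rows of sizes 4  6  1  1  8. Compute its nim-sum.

In binary:
  0100  (4)
  0110  (6)
  0001  (1)
  0001  (1)
  1000  (8)
  ----
  1010  (10)

10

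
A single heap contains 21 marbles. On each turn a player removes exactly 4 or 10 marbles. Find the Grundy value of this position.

1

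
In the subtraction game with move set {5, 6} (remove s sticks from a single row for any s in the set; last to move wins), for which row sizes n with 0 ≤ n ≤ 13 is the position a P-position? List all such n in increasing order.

0, 1, 2, 3, 4, 11, 12, 13

Build the Grundy sequence with g(k) = mex{g(k−s) : s ∈ {5, 6}, s ≤ k}:
k:     0  1  2  3  4  5  6  7  8  9 10 11 12 13
g(k):  0  0  0  0  0  1  1  1  1  1  2  0  0  0
The P-positions (g = 0) in 0..13 are 0, 1, 2, 3, 4, 11, 12, 13.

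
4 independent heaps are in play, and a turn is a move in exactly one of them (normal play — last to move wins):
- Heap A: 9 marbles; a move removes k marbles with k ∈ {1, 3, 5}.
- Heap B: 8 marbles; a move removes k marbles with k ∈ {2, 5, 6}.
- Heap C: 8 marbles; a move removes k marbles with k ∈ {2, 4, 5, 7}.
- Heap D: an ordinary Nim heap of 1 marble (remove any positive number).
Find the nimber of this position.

4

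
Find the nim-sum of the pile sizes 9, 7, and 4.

Compute the nim-sum pairwise:
9 ^ 7 = 14
14 ^ 4 = 10

10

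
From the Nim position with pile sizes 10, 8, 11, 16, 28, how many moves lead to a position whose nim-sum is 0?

1

Bitwise XOR of the heap sizes:
  01010  (10)
  01000  (8)
  01011  (11)
  10000  (16)
  11100  (28)
  -----
  00101  (5)
The overall nim-sum is X = 5. A pile of size p has a winning move iff p XOR X < p (reduce it to p XOR X).
  10: 10 XOR 5 = 15 ≥ 10 — no move.
  8: 8 XOR 5 = 13 ≥ 8 — no move.
  11: 11 XOR 5 = 14 ≥ 11 — no move.
  16: 16 XOR 5 = 21 ≥ 16 — no move.
  28: 28 XOR 5 = 25 < 28 — winning move (to 25).
That gives 1 winning move.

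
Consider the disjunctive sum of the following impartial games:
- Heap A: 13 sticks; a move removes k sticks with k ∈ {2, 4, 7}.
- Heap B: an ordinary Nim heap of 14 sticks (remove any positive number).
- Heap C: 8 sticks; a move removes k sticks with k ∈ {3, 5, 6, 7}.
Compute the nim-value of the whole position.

14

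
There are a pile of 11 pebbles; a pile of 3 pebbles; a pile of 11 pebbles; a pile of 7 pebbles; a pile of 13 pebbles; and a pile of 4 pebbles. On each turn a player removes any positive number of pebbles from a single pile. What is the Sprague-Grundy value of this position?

13

Bitwise XOR of the heap sizes:
  1011  (11)
  0011  (3)
  1011  (11)
  0111  (7)
  1101  (13)
  0100  (4)
  ----
  1101  (13)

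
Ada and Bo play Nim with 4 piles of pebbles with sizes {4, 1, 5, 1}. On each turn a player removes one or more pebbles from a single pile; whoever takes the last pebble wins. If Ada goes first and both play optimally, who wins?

Ada wins

Nim-sum: 4 XOR 1 XOR 5 XOR 1 = 1.
The nim-sum is 1 ≠ 0, so this is an N-position: the player to move can win; Ada has a winning move.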